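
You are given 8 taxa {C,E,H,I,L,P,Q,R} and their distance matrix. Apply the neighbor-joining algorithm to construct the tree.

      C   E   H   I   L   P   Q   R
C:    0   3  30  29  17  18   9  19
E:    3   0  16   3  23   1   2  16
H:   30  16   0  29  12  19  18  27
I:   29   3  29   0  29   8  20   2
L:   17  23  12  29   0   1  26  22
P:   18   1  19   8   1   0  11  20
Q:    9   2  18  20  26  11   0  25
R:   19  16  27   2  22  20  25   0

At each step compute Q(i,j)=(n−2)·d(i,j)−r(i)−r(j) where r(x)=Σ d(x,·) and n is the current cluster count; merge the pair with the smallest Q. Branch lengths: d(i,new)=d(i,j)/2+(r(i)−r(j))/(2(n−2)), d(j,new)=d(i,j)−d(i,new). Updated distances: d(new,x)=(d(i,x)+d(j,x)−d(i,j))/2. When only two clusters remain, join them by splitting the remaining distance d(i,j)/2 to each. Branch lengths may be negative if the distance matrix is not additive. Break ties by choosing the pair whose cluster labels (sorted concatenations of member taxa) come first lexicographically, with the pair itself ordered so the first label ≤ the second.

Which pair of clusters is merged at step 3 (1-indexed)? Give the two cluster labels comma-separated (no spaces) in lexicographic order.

HL,P

step 1: merge (I,R) at d=2, Q=-239; branch lengths I→1/12, R→23/12; new cluster IR
  updated: d(C,IR)=23, d(E,IR)=17/2, d(H,IR)=27, d(IR,L)=49/2, d(IR,P)=13, d(IR,Q)=43/2
step 2: merge (H,L) at d=12, Q=-331/2; branch lengths H→157/20, L→83/20; new cluster HL
  updated: d(C,HL)=35/2, d(E,HL)=27/2, d(HL,IR)=79/4, d(HL,P)=4, d(HL,Q)=16
step 3: merge (HL,P) at d=4, Q=-407/4; branch lengths HL→159/32, P→-31/32; new cluster HLP
  updated: d(C,HLP)=63/4, d(E,HLP)=21/4, d(HLP,IR)=115/8, d(HLP,Q)=23/2
step 4: merge (HLP,IR) at d=115/8, Q=-569/8; branch lengths HLP→181/48, IR→509/48; new cluster HILPR
  updated: d(C,HILPR)=195/16, d(E,HILPR)=-5/16, d(HILPR,Q)=149/16
step 5: merge (C,Q) at d=9, Q=-53/2; branch lengths C→175/32, Q→113/32; new cluster CQ
  updated: d(CQ,E)=-2, d(CQ,HILPR)=25/4
step 6: merge (CQ,E) at d=-2, Q=-63/16; branch lengths CQ→73/32, E→-137/32; new cluster CEQ
  updated: d(CEQ,HILPR)=127/32
step 7: merge (CEQ,HILPR) at d=127/32; branch lengths CEQ→127/64, HILPR→127/64; new cluster CEHILPQR
final tree: (((C:175/32,Q:113/32):73/32,E:-137/32):127/64,(((H:157/20,L:83/20):159/32,P:-31/32):181/48,(I:1/12,R:23/12):509/48):127/64)
total length: 1387/32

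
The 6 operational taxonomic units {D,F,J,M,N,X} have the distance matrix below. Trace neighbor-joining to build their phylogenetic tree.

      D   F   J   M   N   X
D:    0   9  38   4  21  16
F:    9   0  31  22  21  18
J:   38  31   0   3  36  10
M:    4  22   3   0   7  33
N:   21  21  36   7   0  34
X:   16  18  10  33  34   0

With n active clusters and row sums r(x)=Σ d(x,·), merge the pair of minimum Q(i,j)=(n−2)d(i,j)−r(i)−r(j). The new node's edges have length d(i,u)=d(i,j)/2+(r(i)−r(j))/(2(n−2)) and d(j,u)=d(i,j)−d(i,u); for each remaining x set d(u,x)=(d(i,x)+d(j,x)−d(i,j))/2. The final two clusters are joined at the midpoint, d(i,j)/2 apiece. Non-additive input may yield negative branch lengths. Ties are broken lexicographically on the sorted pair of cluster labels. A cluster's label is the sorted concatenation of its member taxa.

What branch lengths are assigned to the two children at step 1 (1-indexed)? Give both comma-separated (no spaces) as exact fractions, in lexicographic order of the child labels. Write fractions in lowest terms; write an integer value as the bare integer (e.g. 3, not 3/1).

step 1: merge (J,X) at d=10, Q=-189; branch lengths J→47/8, X→33/8; new cluster JX
  updated: d(D,JX)=22, d(F,JX)=39/2, d(JX,M)=13, d(JX,N)=30
step 2: merge (M,N) at d=7, Q=-104; branch lengths M→-2, N→9; new cluster MN
  updated: d(D,MN)=9, d(F,MN)=18, d(JX,MN)=18
step 3: merge (D,F) at d=9, Q=-137/2; branch lengths D→23/8, F→49/8; new cluster DF
  updated: d(DF,JX)=65/4, d(DF,MN)=9
step 4: merge (DF,JX) at d=65/4, Q=-173/4; branch lengths DF→29/8, JX→101/8; new cluster DFJX
  updated: d(DFJX,MN)=43/8
step 5: merge (DFJX,MN) at d=43/8; branch lengths DFJX→43/16, MN→43/16; new cluster DFJMNX
final tree: (((D:23/8,F:49/8):29/8,(J:47/8,X:33/8):101/8):43/16,(M:-2,N:9):43/16)
total length: 381/8

47/8,33/8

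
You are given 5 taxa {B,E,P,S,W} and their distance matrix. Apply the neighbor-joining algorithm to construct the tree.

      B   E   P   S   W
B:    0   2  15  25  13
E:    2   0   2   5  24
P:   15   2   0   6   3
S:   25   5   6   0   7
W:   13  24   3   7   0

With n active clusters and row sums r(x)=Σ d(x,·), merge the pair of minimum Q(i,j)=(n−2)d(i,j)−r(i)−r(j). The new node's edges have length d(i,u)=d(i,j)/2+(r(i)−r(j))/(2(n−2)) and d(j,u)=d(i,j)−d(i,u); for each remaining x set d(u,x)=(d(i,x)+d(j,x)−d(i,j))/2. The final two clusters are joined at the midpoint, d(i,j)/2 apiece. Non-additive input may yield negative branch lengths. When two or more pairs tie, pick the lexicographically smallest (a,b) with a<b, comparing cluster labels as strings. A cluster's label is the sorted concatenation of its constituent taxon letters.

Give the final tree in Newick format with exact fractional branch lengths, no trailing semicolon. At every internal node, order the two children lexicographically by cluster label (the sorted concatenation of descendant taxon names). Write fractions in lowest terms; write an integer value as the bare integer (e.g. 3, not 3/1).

((((B:14/3,E:-8/3):75/8,P:-15/8):23/8,S:27/8):29/16,W:29/16)

iteration 1: select B,E (d=2, Q=-82); attach at lengths (14/3, -8/3); label the merged cluster BE
  updated: d(BE,P)=15/2, d(BE,S)=14, d(BE,W)=35/2
iteration 2: select BE,P (d=15/2, Q=-81/2); attach at lengths (75/8, -15/8); label the merged cluster BEP
  updated: d(BEP,S)=25/4, d(BEP,W)=13/2
iteration 3: select BEP,S (d=25/4, Q=-79/4); attach at lengths (23/8, 27/8); label the merged cluster BEPS
  updated: d(BEPS,W)=29/8
iteration 4: select BEPS,W (d=29/8); attach at lengths (29/16, 29/16); label the merged cluster BEPSW
final tree: ((((B:14/3,E:-8/3):75/8,P:-15/8):23/8,S:27/8):29/16,W:29/16)
total length: 155/8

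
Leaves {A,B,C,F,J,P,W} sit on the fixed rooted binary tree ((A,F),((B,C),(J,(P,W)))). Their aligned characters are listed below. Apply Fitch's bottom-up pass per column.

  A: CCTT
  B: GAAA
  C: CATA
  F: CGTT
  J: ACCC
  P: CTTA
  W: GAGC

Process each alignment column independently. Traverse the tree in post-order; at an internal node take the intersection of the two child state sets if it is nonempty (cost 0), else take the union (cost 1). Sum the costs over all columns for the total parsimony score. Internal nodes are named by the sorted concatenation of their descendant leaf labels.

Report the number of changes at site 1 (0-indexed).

4

[col 0] AF: children A:{C}, F:{C} ∩→ {C}; cost 0
[col 0] BC: children B:{G}, C:{C} ∪→ {C,G}; cost 1
[col 0] PW: children P:{C}, W:{G} ∪→ {C,G}; cost 1
[col 0] JPW: children J:{A}, PW:{C,G} ∪→ {A,C,G}; cost 1
[col 0] BCJPW: children BC:{C,G}, JPW:{A,C,G} ∩→ {C,G}; cost 0
[col 0] ABCFJPW: children AF:{C}, BCJPW:{C,G} ∩→ {C}; cost 0
[col 1] AF: children A:{C}, F:{G} ∪→ {C,G}; cost 1
[col 1] BC: children B:{A}, C:{A} ∩→ {A}; cost 0
[col 1] PW: children P:{T}, W:{A} ∪→ {A,T}; cost 1
[col 1] JPW: children J:{C}, PW:{A,T} ∪→ {A,C,T}; cost 1
[col 1] BCJPW: children BC:{A}, JPW:{A,C,T} ∩→ {A}; cost 0
[col 1] ABCFJPW: children AF:{C,G}, BCJPW:{A} ∪→ {A,C,G}; cost 1
[col 2] AF: children A:{T}, F:{T} ∩→ {T}; cost 0
[col 2] BC: children B:{A}, C:{T} ∪→ {A,T}; cost 1
[col 2] PW: children P:{T}, W:{G} ∪→ {G,T}; cost 1
[col 2] JPW: children J:{C}, PW:{G,T} ∪→ {C,G,T}; cost 1
[col 2] BCJPW: children BC:{A,T}, JPW:{C,G,T} ∩→ {T}; cost 0
[col 2] ABCFJPW: children AF:{T}, BCJPW:{T} ∩→ {T}; cost 0
[col 3] AF: children A:{T}, F:{T} ∩→ {T}; cost 0
[col 3] BC: children B:{A}, C:{A} ∩→ {A}; cost 0
[col 3] PW: children P:{A}, W:{C} ∪→ {A,C}; cost 1
[col 3] JPW: children J:{C}, PW:{A,C} ∩→ {C}; cost 0
[col 3] BCJPW: children BC:{A}, JPW:{C} ∪→ {A,C}; cost 1
[col 3] ABCFJPW: children AF:{T}, BCJPW:{A,C} ∪→ {A,C,T}; cost 1
per-site changes: [3, 4, 3, 3]; total = 13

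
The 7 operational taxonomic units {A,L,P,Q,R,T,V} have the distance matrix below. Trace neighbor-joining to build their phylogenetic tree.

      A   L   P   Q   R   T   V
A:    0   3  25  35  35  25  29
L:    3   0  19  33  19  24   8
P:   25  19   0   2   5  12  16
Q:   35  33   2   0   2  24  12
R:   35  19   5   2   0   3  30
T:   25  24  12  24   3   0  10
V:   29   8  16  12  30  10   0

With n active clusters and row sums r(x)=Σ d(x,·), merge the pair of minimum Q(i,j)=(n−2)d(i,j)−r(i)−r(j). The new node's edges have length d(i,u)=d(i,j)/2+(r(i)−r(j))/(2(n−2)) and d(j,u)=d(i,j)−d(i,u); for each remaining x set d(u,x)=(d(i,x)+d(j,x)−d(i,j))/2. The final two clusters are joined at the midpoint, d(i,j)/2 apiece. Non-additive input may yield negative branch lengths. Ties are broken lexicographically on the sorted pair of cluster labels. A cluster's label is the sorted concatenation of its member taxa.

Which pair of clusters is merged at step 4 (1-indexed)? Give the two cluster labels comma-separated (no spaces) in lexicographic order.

step 1: merge (A,L) at d=3, Q=-243; branch lengths A→61/10, L→-31/10; new cluster AL
  updated: d(AL,P)=41/2, d(AL,Q)=65/2, d(AL,R)=51/2, d(AL,T)=23, d(AL,V)=17
step 2: merge (AL,V) at d=17, Q=-271/2; branch lengths AL→203/16, V→69/16; new cluster ALV
  updated: d(ALV,P)=39/4, d(ALV,Q)=55/4, d(ALV,R)=77/4, d(ALV,T)=8
step 3: merge (ALV,T) at d=8, Q=-295/4; branch lengths ALV→37/8, T→27/8; new cluster ALTV
  updated: d(ALTV,P)=55/8, d(ALTV,Q)=119/8, d(ALTV,R)=57/8
step 4: merge (ALTV,P) at d=55/8, Q=-29; branch lengths ALTV→115/16, P→-5/16; new cluster ALPTV
  updated: d(ALPTV,Q)=5, d(ALPTV,R)=21/8
step 5: merge (ALPTV,Q) at d=5, Q=-77/8; branch lengths ALPTV→45/16, Q→35/16; new cluster ALPQTV
  updated: d(ALPQTV,R)=-3/16
step 6: merge (ALPQTV,R) at d=-3/16; branch lengths ALPQTV→-3/32, R→-3/32; new cluster ALPQRTV
final tree: ((((((A:61/10,L:-31/10):203/16,V:69/16):37/8,T:27/8):115/16,P:-5/16):45/16,Q:35/16):-3/32,R:-3/32)
total length: 635/16

ALTV,P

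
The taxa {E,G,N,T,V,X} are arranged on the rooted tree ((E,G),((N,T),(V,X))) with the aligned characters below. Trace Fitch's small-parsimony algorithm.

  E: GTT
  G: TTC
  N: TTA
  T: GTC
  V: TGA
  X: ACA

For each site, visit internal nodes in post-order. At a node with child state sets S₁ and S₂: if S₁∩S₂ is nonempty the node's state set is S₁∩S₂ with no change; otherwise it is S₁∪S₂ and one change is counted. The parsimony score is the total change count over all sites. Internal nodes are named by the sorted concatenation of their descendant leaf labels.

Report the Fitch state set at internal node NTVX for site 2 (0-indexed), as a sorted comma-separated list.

A

EG@0: {G} ∪ {T} = {G,T} (union, +1)
NT@0: {T} ∪ {G} = {G,T} (union, +1)
VX@0: {T} ∪ {A} = {A,T} (union, +1)
NTVX@0: {G,T} ∩ {A,T} = {T} (intersection, +0)
EGNTVX@0: {G,T} ∩ {T} = {T} (intersection, +0)
EG@1: {T} ∩ {T} = {T} (intersection, +0)
NT@1: {T} ∩ {T} = {T} (intersection, +0)
VX@1: {G} ∪ {C} = {C,G} (union, +1)
NTVX@1: {T} ∪ {C,G} = {C,G,T} (union, +1)
EGNTVX@1: {T} ∩ {C,G,T} = {T} (intersection, +0)
EG@2: {T} ∪ {C} = {C,T} (union, +1)
NT@2: {A} ∪ {C} = {A,C} (union, +1)
VX@2: {A} ∩ {A} = {A} (intersection, +0)
NTVX@2: {A,C} ∩ {A} = {A} (intersection, +0)
EGNTVX@2: {C,T} ∪ {A} = {A,C,T} (union, +1)
per-site changes: [3, 2, 3]; total = 8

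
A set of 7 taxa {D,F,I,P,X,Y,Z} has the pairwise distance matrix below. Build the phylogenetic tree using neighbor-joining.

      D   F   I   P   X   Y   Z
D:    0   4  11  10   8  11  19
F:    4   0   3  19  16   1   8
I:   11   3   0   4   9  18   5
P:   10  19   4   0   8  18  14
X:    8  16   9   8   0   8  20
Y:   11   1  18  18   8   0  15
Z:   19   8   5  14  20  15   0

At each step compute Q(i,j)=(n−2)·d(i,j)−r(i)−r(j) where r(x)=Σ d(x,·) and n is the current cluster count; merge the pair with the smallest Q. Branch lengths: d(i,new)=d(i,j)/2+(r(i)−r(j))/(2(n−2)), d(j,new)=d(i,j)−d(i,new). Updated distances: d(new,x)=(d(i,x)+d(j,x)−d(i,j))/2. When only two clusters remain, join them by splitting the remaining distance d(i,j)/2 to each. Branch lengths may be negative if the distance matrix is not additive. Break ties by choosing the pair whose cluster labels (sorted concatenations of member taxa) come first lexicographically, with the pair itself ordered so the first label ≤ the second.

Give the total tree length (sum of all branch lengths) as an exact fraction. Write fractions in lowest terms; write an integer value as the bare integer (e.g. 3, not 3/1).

459/16

step 1: merge (F,Y) at d=1, Q=-117; branch lengths F→-3/2, Y→5/2; new cluster FY
  updated: d(D,FY)=7, d(FY,I)=10, d(FY,P)=18, d(FY,X)=23/2, d(FY,Z)=11
step 2: merge (I,Z) at d=5, Q=-88; branch lengths I→-5/4, Z→25/4; new cluster IZ
  updated: d(D,IZ)=25/2, d(FY,IZ)=8, d(IZ,P)=13/2, d(IZ,X)=12
step 3: merge (IZ,P) at d=13/2, Q=-62; branch lengths IZ→8/3, P→23/6; new cluster IPZ
  updated: d(D,IPZ)=8, d(FY,IPZ)=39/4, d(IPZ,X)=27/4
step 4: merge (D,FY) at d=7, Q=-149/4; branch lengths D→35/16, FY→77/16; new cluster DFY
  updated: d(DFY,IPZ)=43/8, d(DFY,X)=25/4
step 5: merge (DFY,IPZ) at d=43/8, Q=-147/8; branch lengths DFY→39/16, IPZ→47/16; new cluster DFIPYZ
  updated: d(DFIPYZ,X)=61/16
step 6: merge (DFIPYZ,X) at d=61/16; branch lengths DFIPYZ→61/32, X→61/32; new cluster DFIPXYZ
final tree: (((D:35/16,(F:-3/2,Y:5/2):77/16):39/16,((I:-5/4,Z:25/4):8/3,P:23/6):47/16):61/32,X:61/32)
total length: 459/16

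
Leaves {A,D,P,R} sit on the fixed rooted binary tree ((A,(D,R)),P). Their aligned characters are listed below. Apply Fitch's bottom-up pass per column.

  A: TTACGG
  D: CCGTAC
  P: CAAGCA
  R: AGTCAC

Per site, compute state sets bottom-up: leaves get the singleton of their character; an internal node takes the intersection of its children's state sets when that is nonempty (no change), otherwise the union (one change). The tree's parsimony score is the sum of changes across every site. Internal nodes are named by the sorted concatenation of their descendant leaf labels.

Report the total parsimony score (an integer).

13

DR@0: {C} ∪ {A} = {A,C} (union, +1)
ADR@0: {T} ∪ {A,C} = {A,C,T} (union, +1)
ADPR@0: {A,C,T} ∩ {C} = {C} (intersection, +0)
DR@1: {C} ∪ {G} = {C,G} (union, +1)
ADR@1: {T} ∪ {C,G} = {C,G,T} (union, +1)
ADPR@1: {C,G,T} ∪ {A} = {A,C,G,T} (union, +1)
DR@2: {G} ∪ {T} = {G,T} (union, +1)
ADR@2: {A} ∪ {G,T} = {A,G,T} (union, +1)
ADPR@2: {A,G,T} ∩ {A} = {A} (intersection, +0)
DR@3: {T} ∪ {C} = {C,T} (union, +1)
ADR@3: {C} ∩ {C,T} = {C} (intersection, +0)
ADPR@3: {C} ∪ {G} = {C,G} (union, +1)
DR@4: {A} ∩ {A} = {A} (intersection, +0)
ADR@4: {G} ∪ {A} = {A,G} (union, +1)
ADPR@4: {A,G} ∪ {C} = {A,C,G} (union, +1)
DR@5: {C} ∩ {C} = {C} (intersection, +0)
ADR@5: {G} ∪ {C} = {C,G} (union, +1)
ADPR@5: {C,G} ∪ {A} = {A,C,G} (union, +1)
per-site changes: [2, 3, 2, 2, 2, 2]; total = 13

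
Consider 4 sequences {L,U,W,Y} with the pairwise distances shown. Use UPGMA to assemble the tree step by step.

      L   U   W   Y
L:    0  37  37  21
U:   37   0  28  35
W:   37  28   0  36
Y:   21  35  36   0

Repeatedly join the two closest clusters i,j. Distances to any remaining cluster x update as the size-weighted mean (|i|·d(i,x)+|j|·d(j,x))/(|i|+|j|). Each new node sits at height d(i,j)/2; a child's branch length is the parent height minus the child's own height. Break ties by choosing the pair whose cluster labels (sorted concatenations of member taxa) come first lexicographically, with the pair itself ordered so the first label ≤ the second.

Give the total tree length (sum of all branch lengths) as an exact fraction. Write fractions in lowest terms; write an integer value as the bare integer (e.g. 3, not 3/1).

243/4

1. join L+Y (d=21) ⇒ LY; edges |L|=21/2, |Y|=21/2
  updated: d(LY,U)=36, d(LY,W)=73/2
2. join U+W (d=28) ⇒ UW; edges |U|=14, |W|=14
  updated: d(LY,UW)=145/4
3. join LY+UW (d=145/4) ⇒ LUWY; edges |LY|=61/8, |UW|=33/8
final tree: ((L:21/2,Y:21/2):61/8,(U:14,W:14):33/8)
total length: 243/4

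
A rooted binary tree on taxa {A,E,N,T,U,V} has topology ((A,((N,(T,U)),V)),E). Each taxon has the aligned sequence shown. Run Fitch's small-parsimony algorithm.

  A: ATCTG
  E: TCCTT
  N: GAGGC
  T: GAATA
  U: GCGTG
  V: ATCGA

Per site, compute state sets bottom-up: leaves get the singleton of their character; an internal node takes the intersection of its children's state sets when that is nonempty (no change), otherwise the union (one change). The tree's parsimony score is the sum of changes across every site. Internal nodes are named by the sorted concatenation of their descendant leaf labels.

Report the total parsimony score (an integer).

site 0, node TU: T={G} ∩ U={G} → {G} (+0)
site 0, node NTU: N={G} ∩ TU={G} → {G} (+0)
site 0, node NTUV: NTU={G} ∪ V={A} → {A,G} (+1)
site 0, node ANTUV: A={A} ∩ NTUV={A,G} → {A} (+0)
site 0, node AENTUV: ANTUV={A} ∪ E={T} → {A,T} (+1)
site 1, node TU: T={A} ∪ U={C} → {A,C} (+1)
site 1, node NTU: N={A} ∩ TU={A,C} → {A} (+0)
site 1, node NTUV: NTU={A} ∪ V={T} → {A,T} (+1)
site 1, node ANTUV: A={T} ∩ NTUV={A,T} → {T} (+0)
site 1, node AENTUV: ANTUV={T} ∪ E={C} → {C,T} (+1)
site 2, node TU: T={A} ∪ U={G} → {A,G} (+1)
site 2, node NTU: N={G} ∩ TU={A,G} → {G} (+0)
site 2, node NTUV: NTU={G} ∪ V={C} → {C,G} (+1)
site 2, node ANTUV: A={C} ∩ NTUV={C,G} → {C} (+0)
site 2, node AENTUV: ANTUV={C} ∩ E={C} → {C} (+0)
site 3, node TU: T={T} ∩ U={T} → {T} (+0)
site 3, node NTU: N={G} ∪ TU={T} → {G,T} (+1)
site 3, node NTUV: NTU={G,T} ∩ V={G} → {G} (+0)
site 3, node ANTUV: A={T} ∪ NTUV={G} → {G,T} (+1)
site 3, node AENTUV: ANTUV={G,T} ∩ E={T} → {T} (+0)
site 4, node TU: T={A} ∪ U={G} → {A,G} (+1)
site 4, node NTU: N={C} ∪ TU={A,G} → {A,C,G} (+1)
site 4, node NTUV: NTU={A,C,G} ∩ V={A} → {A} (+0)
site 4, node ANTUV: A={G} ∪ NTUV={A} → {A,G} (+1)
site 4, node AENTUV: ANTUV={A,G} ∪ E={T} → {A,G,T} (+1)
per-site changes: [2, 3, 2, 2, 4]; total = 13

13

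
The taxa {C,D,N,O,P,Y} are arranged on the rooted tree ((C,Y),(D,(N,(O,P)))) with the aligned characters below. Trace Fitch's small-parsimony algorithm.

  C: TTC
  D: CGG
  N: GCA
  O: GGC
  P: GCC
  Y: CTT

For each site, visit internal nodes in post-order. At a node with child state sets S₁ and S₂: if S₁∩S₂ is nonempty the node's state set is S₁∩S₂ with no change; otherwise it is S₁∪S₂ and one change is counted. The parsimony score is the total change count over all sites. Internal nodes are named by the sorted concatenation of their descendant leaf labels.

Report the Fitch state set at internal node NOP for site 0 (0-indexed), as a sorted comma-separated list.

[col 0] CY: children C:{T}, Y:{C} ∪→ {C,T}; cost 1
[col 0] OP: children O:{G}, P:{G} ∩→ {G}; cost 0
[col 0] NOP: children N:{G}, OP:{G} ∩→ {G}; cost 0
[col 0] DNOP: children D:{C}, NOP:{G} ∪→ {C,G}; cost 1
[col 0] CDNOPY: children CY:{C,T}, DNOP:{C,G} ∩→ {C}; cost 0
[col 1] CY: children C:{T}, Y:{T} ∩→ {T}; cost 0
[col 1] OP: children O:{G}, P:{C} ∪→ {C,G}; cost 1
[col 1] NOP: children N:{C}, OP:{C,G} ∩→ {C}; cost 0
[col 1] DNOP: children D:{G}, NOP:{C} ∪→ {C,G}; cost 1
[col 1] CDNOPY: children CY:{T}, DNOP:{C,G} ∪→ {C,G,T}; cost 1
[col 2] CY: children C:{C}, Y:{T} ∪→ {C,T}; cost 1
[col 2] OP: children O:{C}, P:{C} ∩→ {C}; cost 0
[col 2] NOP: children N:{A}, OP:{C} ∪→ {A,C}; cost 1
[col 2] DNOP: children D:{G}, NOP:{A,C} ∪→ {A,C,G}; cost 1
[col 2] CDNOPY: children CY:{C,T}, DNOP:{A,C,G} ∩→ {C}; cost 0
per-site changes: [2, 3, 3]; total = 8

G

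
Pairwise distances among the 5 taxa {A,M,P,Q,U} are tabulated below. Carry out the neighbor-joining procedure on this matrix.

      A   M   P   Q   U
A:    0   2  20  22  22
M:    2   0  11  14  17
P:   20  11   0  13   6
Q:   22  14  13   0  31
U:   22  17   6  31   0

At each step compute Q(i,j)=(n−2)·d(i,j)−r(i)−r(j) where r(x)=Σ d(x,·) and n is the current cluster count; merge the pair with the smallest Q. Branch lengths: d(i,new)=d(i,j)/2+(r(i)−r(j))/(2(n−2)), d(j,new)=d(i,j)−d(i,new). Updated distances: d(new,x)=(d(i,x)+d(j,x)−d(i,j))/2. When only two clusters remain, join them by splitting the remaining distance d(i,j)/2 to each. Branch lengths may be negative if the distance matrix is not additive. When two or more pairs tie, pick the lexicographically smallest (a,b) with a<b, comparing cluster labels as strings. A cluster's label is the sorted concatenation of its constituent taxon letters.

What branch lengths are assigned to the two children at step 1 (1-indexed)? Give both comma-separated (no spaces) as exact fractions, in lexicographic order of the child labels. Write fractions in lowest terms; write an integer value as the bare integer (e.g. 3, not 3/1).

1. join P+U (d=6, Q=-108) ⇒ PU; edges |P|=-4/3, |U|=22/3
  updated: d(A,PU)=18, d(M,PU)=11, d(PU,Q)=19
2. join A+M (d=2, Q=-65) ⇒ AM; edges |A|=19/4, |M|=-11/4
  updated: d(AM,PU)=27/2, d(AM,Q)=17
3. join AM+PU (d=27/2, Q=-99/2) ⇒ AMPU; edges |AM|=23/4, |PU|=31/4
  updated: d(AMPU,Q)=45/4
4. join AMPU+Q (d=45/4) ⇒ AMPQU; edges |AMPU|=45/8, |Q|=45/8
final tree: (((A:19/4,M:-11/4):23/4,(P:-4/3,U:22/3):31/4):45/8,Q:45/8)
total length: 131/4

-4/3,22/3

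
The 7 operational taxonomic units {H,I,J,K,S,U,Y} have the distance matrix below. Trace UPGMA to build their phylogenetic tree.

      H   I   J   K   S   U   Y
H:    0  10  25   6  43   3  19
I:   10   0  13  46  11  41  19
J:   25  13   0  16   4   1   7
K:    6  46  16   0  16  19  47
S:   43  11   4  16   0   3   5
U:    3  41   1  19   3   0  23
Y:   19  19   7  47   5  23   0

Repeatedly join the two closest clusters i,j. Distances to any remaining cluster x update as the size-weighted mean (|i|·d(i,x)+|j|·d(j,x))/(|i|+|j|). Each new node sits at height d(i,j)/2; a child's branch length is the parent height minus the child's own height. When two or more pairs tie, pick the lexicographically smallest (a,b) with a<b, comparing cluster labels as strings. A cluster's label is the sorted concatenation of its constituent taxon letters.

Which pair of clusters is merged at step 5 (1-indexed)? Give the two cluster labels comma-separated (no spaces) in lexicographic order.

I,JSUY

1. join J+U (d=1) ⇒ JU; edges |J|=1/2, |U|=1/2
  updated: d(H,JU)=14, d(I,JU)=27, d(JU,K)=35/2, d(JU,S)=7/2, d(JU,Y)=15
2. join JU+S (d=7/2) ⇒ JSU; edges |JU|=5/4, |S|=7/4
  updated: d(H,JSU)=71/3, d(I,JSU)=65/3, d(JSU,K)=17, d(JSU,Y)=35/3
3. join H+K (d=6) ⇒ HK; edges |H|=3, |K|=3
  updated: d(HK,I)=28, d(HK,JSU)=61/3, d(HK,Y)=33
4. join JSU+Y (d=35/3) ⇒ JSUY; edges |JSU|=49/12, |Y|=35/6
  updated: d(HK,JSUY)=47/2, d(I,JSUY)=21
5. join I+JSUY (d=21) ⇒ IJSUY; edges |I|=21/2, |JSUY|=14/3
  updated: d(HK,IJSUY)=122/5
6. join HK+IJSUY (d=122/5) ⇒ HIJKSUY; edges |HK|=46/5, |IJSUY|=17/10
final tree: ((H:3,K:3):46/5,(I:21/2,(((J:1/2,U:1/2):5/4,S:7/4):49/12,Y:35/6):14/3):17/10)
total length: 2759/60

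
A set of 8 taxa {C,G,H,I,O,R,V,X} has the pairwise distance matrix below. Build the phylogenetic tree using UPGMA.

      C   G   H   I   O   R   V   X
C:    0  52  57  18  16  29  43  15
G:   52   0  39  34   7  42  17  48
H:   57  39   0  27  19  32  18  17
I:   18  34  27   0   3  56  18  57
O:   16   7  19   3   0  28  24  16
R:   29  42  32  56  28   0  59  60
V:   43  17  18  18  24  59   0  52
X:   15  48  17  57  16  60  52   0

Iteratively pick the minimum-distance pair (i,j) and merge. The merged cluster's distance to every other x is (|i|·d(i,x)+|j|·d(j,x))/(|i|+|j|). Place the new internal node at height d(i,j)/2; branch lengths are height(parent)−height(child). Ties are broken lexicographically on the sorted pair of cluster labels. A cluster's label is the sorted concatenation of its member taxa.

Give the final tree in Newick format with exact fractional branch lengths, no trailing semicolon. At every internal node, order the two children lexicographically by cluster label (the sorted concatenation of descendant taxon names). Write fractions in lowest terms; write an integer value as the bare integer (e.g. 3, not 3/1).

(((C:15/2,X:15/2):113/10,(((G:17/2,V:17/2):15/8,(I:3/2,O:3/2):71/8):5/2,H:103/8):237/40):107/35,R:153/7)

1. join I+O (d=3) ⇒ IO; edges |I|=3/2, |O|=3/2
  updated: d(C,IO)=17, d(G,IO)=41/2, d(H,IO)=23, d(IO,R)=42, d(IO,V)=21, d(IO,X)=73/2
2. join C+X (d=15) ⇒ CX; edges |C|=15/2, |X|=15/2
  updated: d(CX,G)=50, d(CX,H)=37, d(CX,IO)=107/4, d(CX,R)=89/2, d(CX,V)=95/2
3. join G+V (d=17) ⇒ GV; edges |G|=17/2, |V|=17/2
  updated: d(CX,GV)=195/4, d(GV,H)=57/2, d(GV,IO)=83/4, d(GV,R)=101/2
4. join GV+IO (d=83/4) ⇒ GIOV; edges |GV|=15/8, |IO|=71/8
  updated: d(CX,GIOV)=151/4, d(GIOV,H)=103/4, d(GIOV,R)=185/4
5. join GIOV+H (d=103/4) ⇒ GHIOV; edges |GIOV|=5/2, |H|=103/8
  updated: d(CX,GHIOV)=188/5, d(GHIOV,R)=217/5
6. join CX+GHIOV (d=188/5) ⇒ CGHIOVX; edges |CX|=113/10, |GHIOV|=237/40
  updated: d(CGHIOVX,R)=306/7
7. join CGHIOVX+R (d=306/7) ⇒ CGHIORVX; edges |CGHIOVX|=107/35, |R|=153/7
final tree: (((C:15/2,X:15/2):113/10,(((G:17/2,V:17/2):15/8,(I:3/2,O:3/2):71/8):5/2,H:103/8):237/40):107/35,R:153/7)
total length: 14457/140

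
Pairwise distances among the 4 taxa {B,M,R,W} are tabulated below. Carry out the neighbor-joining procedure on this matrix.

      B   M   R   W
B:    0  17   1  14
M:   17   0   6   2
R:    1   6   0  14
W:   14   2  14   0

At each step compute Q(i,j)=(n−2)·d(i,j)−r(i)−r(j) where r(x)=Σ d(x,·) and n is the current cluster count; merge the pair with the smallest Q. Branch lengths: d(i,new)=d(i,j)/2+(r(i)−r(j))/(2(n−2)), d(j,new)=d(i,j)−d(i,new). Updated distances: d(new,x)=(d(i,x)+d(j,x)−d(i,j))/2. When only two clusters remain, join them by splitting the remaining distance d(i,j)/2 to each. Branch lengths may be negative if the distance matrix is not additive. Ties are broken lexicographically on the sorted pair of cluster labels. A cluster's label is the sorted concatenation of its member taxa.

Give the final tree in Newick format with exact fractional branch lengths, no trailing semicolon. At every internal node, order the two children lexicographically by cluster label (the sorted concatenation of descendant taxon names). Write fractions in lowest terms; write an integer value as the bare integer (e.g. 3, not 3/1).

(((B:13/4,R:-9/4):45/4,M:-1/4):9/8,W:9/8)

1. join B+R (d=1, Q=-51) ⇒ BR; edges |B|=13/4, |R|=-9/4
  updated: d(BR,M)=11, d(BR,W)=27/2
2. join BR+M (d=11, Q=-53/2) ⇒ BMR; edges |BR|=45/4, |M|=-1/4
  updated: d(BMR,W)=9/4
3. join BMR+W (d=9/4) ⇒ BMRW; edges |BMR|=9/8, |W|=9/8
final tree: (((B:13/4,R:-9/4):45/4,M:-1/4):9/8,W:9/8)
total length: 57/4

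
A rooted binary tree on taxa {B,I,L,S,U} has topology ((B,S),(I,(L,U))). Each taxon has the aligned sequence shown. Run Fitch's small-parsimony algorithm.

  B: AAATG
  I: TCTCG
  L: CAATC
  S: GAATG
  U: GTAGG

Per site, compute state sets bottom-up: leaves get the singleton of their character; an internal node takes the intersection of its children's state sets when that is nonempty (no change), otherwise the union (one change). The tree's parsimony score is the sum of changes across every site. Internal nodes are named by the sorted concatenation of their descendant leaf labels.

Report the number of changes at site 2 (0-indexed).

1

site 0, node BS: B={A} ∪ S={G} → {A,G} (+1)
site 0, node LU: L={C} ∪ U={G} → {C,G} (+1)
site 0, node ILU: I={T} ∪ LU={C,G} → {C,G,T} (+1)
site 0, node BILSU: BS={A,G} ∩ ILU={C,G,T} → {G} (+0)
site 1, node BS: B={A} ∩ S={A} → {A} (+0)
site 1, node LU: L={A} ∪ U={T} → {A,T} (+1)
site 1, node ILU: I={C} ∪ LU={A,T} → {A,C,T} (+1)
site 1, node BILSU: BS={A} ∩ ILU={A,C,T} → {A} (+0)
site 2, node BS: B={A} ∩ S={A} → {A} (+0)
site 2, node LU: L={A} ∩ U={A} → {A} (+0)
site 2, node ILU: I={T} ∪ LU={A} → {A,T} (+1)
site 2, node BILSU: BS={A} ∩ ILU={A,T} → {A} (+0)
site 3, node BS: B={T} ∩ S={T} → {T} (+0)
site 3, node LU: L={T} ∪ U={G} → {G,T} (+1)
site 3, node ILU: I={C} ∪ LU={G,T} → {C,G,T} (+1)
site 3, node BILSU: BS={T} ∩ ILU={C,G,T} → {T} (+0)
site 4, node BS: B={G} ∩ S={G} → {G} (+0)
site 4, node LU: L={C} ∪ U={G} → {C,G} (+1)
site 4, node ILU: I={G} ∩ LU={C,G} → {G} (+0)
site 4, node BILSU: BS={G} ∩ ILU={G} → {G} (+0)
per-site changes: [3, 2, 1, 2, 1]; total = 9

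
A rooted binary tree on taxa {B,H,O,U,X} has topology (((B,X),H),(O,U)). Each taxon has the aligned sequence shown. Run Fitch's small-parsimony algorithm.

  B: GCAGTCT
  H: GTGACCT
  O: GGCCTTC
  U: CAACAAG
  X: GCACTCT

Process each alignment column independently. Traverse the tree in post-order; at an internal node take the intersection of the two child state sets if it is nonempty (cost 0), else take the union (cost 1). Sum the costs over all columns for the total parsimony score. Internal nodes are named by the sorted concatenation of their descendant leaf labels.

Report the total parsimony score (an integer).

[col 0] BX: children B:{G}, X:{G} ∩→ {G}; cost 0
[col 0] BHX: children BX:{G}, H:{G} ∩→ {G}; cost 0
[col 0] OU: children O:{G}, U:{C} ∪→ {C,G}; cost 1
[col 0] BHOUX: children BHX:{G}, OU:{C,G} ∩→ {G}; cost 0
[col 1] BX: children B:{C}, X:{C} ∩→ {C}; cost 0
[col 1] BHX: children BX:{C}, H:{T} ∪→ {C,T}; cost 1
[col 1] OU: children O:{G}, U:{A} ∪→ {A,G}; cost 1
[col 1] BHOUX: children BHX:{C,T}, OU:{A,G} ∪→ {A,C,G,T}; cost 1
[col 2] BX: children B:{A}, X:{A} ∩→ {A}; cost 0
[col 2] BHX: children BX:{A}, H:{G} ∪→ {A,G}; cost 1
[col 2] OU: children O:{C}, U:{A} ∪→ {A,C}; cost 1
[col 2] BHOUX: children BHX:{A,G}, OU:{A,C} ∩→ {A}; cost 0
[col 3] BX: children B:{G}, X:{C} ∪→ {C,G}; cost 1
[col 3] BHX: children BX:{C,G}, H:{A} ∪→ {A,C,G}; cost 1
[col 3] OU: children O:{C}, U:{C} ∩→ {C}; cost 0
[col 3] BHOUX: children BHX:{A,C,G}, OU:{C} ∩→ {C}; cost 0
[col 4] BX: children B:{T}, X:{T} ∩→ {T}; cost 0
[col 4] BHX: children BX:{T}, H:{C} ∪→ {C,T}; cost 1
[col 4] OU: children O:{T}, U:{A} ∪→ {A,T}; cost 1
[col 4] BHOUX: children BHX:{C,T}, OU:{A,T} ∩→ {T}; cost 0
[col 5] BX: children B:{C}, X:{C} ∩→ {C}; cost 0
[col 5] BHX: children BX:{C}, H:{C} ∩→ {C}; cost 0
[col 5] OU: children O:{T}, U:{A} ∪→ {A,T}; cost 1
[col 5] BHOUX: children BHX:{C}, OU:{A,T} ∪→ {A,C,T}; cost 1
[col 6] BX: children B:{T}, X:{T} ∩→ {T}; cost 0
[col 6] BHX: children BX:{T}, H:{T} ∩→ {T}; cost 0
[col 6] OU: children O:{C}, U:{G} ∪→ {C,G}; cost 1
[col 6] BHOUX: children BHX:{T}, OU:{C,G} ∪→ {C,G,T}; cost 1
per-site changes: [1, 3, 2, 2, 2, 2, 2]; total = 14

14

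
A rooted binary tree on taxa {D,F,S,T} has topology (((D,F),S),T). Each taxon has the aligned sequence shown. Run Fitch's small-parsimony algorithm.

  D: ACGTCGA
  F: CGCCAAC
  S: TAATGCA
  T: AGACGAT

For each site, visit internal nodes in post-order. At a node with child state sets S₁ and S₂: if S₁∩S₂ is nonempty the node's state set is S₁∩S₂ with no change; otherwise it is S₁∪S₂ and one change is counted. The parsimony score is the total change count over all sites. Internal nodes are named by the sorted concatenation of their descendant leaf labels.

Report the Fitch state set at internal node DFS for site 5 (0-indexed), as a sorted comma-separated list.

A,C,G

DF@0: {A} ∪ {C} = {A,C} (union, +1)
DFS@0: {A,C} ∪ {T} = {A,C,T} (union, +1)
DFST@0: {A,C,T} ∩ {A} = {A} (intersection, +0)
DF@1: {C} ∪ {G} = {C,G} (union, +1)
DFS@1: {C,G} ∪ {A} = {A,C,G} (union, +1)
DFST@1: {A,C,G} ∩ {G} = {G} (intersection, +0)
DF@2: {G} ∪ {C} = {C,G} (union, +1)
DFS@2: {C,G} ∪ {A} = {A,C,G} (union, +1)
DFST@2: {A,C,G} ∩ {A} = {A} (intersection, +0)
DF@3: {T} ∪ {C} = {C,T} (union, +1)
DFS@3: {C,T} ∩ {T} = {T} (intersection, +0)
DFST@3: {T} ∪ {C} = {C,T} (union, +1)
DF@4: {C} ∪ {A} = {A,C} (union, +1)
DFS@4: {A,C} ∪ {G} = {A,C,G} (union, +1)
DFST@4: {A,C,G} ∩ {G} = {G} (intersection, +0)
DF@5: {G} ∪ {A} = {A,G} (union, +1)
DFS@5: {A,G} ∪ {C} = {A,C,G} (union, +1)
DFST@5: {A,C,G} ∩ {A} = {A} (intersection, +0)
DF@6: {A} ∪ {C} = {A,C} (union, +1)
DFS@6: {A,C} ∩ {A} = {A} (intersection, +0)
DFST@6: {A} ∪ {T} = {A,T} (union, +1)
per-site changes: [2, 2, 2, 2, 2, 2, 2]; total = 14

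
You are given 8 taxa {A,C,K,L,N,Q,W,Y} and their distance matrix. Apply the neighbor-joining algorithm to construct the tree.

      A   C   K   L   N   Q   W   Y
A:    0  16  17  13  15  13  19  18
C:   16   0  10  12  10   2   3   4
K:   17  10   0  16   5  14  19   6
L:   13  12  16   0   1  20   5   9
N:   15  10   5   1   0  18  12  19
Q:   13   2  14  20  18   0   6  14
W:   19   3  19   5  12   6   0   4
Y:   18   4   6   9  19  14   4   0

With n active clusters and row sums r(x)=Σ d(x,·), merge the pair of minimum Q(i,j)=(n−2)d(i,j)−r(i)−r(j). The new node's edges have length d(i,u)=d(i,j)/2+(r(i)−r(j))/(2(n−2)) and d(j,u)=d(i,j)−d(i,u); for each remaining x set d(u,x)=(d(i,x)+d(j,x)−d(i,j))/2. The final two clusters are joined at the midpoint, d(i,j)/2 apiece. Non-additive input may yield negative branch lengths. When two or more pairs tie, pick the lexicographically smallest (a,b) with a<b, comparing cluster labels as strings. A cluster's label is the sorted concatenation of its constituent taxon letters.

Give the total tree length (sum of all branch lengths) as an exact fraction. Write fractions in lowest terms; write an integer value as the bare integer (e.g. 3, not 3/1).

iteration 1: select L,N (d=1, Q=-150); attach at lengths (1/6, 5/6); label the merged cluster LN
  updated: d(A,LN)=27/2, d(C,LN)=21/2, d(K,LN)=10, d(LN,Q)=37/2, d(LN,W)=8, d(LN,Y)=27/2
iteration 2: select K,Y (d=6, Q=-211/2); attach at lengths (93/20, 27/20); label the merged cluster KY
  updated: d(A,KY)=29/2, d(C,KY)=4, d(KY,LN)=35/4, d(KY,Q)=11, d(KY,W)=17/2
iteration 3: select A,LN (d=27/2, Q=-325/4); attach at lengths (283/32, 149/32); label the merged cluster ALN
  updated: d(ALN,C)=13/2, d(ALN,KY)=39/8, d(ALN,Q)=9, d(ALN,W)=27/4
iteration 4: select ALN,KY (d=39/8, Q=-327/8); attach at lengths (107/48, 127/48); label the merged cluster AKLNY
  updated: d(AKLNY,C)=45/16, d(AKLNY,Q)=121/16, d(AKLNY,W)=83/16
iteration 5: select AKLNY,W (d=83/16, Q=-155/8); attach at lengths (47/16, 9/4); label the merged cluster AKLNWY
  updated: d(AKLNWY,C)=5/16, d(AKLNWY,Q)=67/16
iteration 6: select AKLNWY,C (d=5/16, Q=-13/2); attach at lengths (5/4, -15/16); label the merged cluster ACKLNWY
  updated: d(ACKLNWY,Q)=47/16
iteration 7: select ACKLNWY,Q (d=47/16); attach at lengths (47/32, 47/32); label the merged cluster ACKLNQWY
final tree: (((((A:283/32,(L:1/6,N:5/6):149/32):107/48,(K:93/20,Y:27/20):127/48):47/16,W:9/4):5/4,C:-15/16):47/32,Q:47/32)
total length: 541/16

541/16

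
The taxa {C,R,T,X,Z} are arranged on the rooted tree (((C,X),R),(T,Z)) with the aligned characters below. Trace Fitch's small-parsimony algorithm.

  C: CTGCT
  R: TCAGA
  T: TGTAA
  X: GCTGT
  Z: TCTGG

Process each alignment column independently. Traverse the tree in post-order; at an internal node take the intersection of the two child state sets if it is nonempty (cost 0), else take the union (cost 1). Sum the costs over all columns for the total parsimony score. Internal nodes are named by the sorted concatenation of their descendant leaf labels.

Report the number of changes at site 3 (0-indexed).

site 0, node CX: C={C} ∪ X={G} → {C,G} (+1)
site 0, node CRX: CX={C,G} ∪ R={T} → {C,G,T} (+1)
site 0, node TZ: T={T} ∩ Z={T} → {T} (+0)
site 0, node CRTXZ: CRX={C,G,T} ∩ TZ={T} → {T} (+0)
site 1, node CX: C={T} ∪ X={C} → {C,T} (+1)
site 1, node CRX: CX={C,T} ∩ R={C} → {C} (+0)
site 1, node TZ: T={G} ∪ Z={C} → {C,G} (+1)
site 1, node CRTXZ: CRX={C} ∩ TZ={C,G} → {C} (+0)
site 2, node CX: C={G} ∪ X={T} → {G,T} (+1)
site 2, node CRX: CX={G,T} ∪ R={A} → {A,G,T} (+1)
site 2, node TZ: T={T} ∩ Z={T} → {T} (+0)
site 2, node CRTXZ: CRX={A,G,T} ∩ TZ={T} → {T} (+0)
site 3, node CX: C={C} ∪ X={G} → {C,G} (+1)
site 3, node CRX: CX={C,G} ∩ R={G} → {G} (+0)
site 3, node TZ: T={A} ∪ Z={G} → {A,G} (+1)
site 3, node CRTXZ: CRX={G} ∩ TZ={A,G} → {G} (+0)
site 4, node CX: C={T} ∩ X={T} → {T} (+0)
site 4, node CRX: CX={T} ∪ R={A} → {A,T} (+1)
site 4, node TZ: T={A} ∪ Z={G} → {A,G} (+1)
site 4, node CRTXZ: CRX={A,T} ∩ TZ={A,G} → {A} (+0)
per-site changes: [2, 2, 2, 2, 2]; total = 10

2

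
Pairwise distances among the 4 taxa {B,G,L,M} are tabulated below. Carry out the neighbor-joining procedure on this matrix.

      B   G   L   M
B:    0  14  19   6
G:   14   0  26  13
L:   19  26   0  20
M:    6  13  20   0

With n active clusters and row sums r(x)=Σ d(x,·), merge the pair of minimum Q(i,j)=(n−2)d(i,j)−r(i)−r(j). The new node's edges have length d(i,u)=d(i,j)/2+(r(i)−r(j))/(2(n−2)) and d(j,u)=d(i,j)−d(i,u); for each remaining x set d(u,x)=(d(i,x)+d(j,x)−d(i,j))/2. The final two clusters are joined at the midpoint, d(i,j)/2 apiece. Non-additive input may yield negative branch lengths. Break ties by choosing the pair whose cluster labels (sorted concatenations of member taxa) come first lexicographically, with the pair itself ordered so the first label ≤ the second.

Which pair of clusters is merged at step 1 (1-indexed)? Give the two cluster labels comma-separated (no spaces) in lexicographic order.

iteration 1: select B,L (d=19, Q=-66); attach at lengths (3, 16); label the merged cluster BL
  updated: d(BL,G)=21/2, d(BL,M)=7/2
iteration 2: select BL,G (d=21/2, Q=-27); attach at lengths (1/2, 10); label the merged cluster BGL
  updated: d(BGL,M)=3
iteration 3: select BGL,M (d=3); attach at lengths (3/2, 3/2); label the merged cluster BGLM
final tree: (((B:3,L:16):1/2,G:10):3/2,M:3/2)
total length: 65/2

B,L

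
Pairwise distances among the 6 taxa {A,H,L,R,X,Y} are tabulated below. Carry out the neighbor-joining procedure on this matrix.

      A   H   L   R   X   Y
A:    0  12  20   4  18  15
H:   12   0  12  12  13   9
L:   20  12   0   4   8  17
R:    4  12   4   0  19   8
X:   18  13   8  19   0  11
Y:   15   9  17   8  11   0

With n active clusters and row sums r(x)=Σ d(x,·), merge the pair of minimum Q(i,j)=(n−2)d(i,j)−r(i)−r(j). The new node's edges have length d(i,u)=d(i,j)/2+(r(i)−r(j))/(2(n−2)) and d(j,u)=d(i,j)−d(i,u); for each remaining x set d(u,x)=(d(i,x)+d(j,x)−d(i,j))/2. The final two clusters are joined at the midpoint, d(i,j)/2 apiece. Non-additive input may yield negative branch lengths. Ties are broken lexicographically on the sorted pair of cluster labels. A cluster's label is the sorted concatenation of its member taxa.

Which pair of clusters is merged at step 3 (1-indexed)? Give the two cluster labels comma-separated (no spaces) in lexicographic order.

AR,Y

iteration 1: select A,R (d=4, Q=-100); attach at lengths (19/4, -3/4); label the merged cluster AR
  updated: d(AR,H)=10, d(AR,L)=10, d(AR,X)=33/2, d(AR,Y)=19/2
iteration 2: select L,X (d=8, Q=-143/2); attach at lengths (15/4, 17/4); label the merged cluster LX
  updated: d(AR,LX)=37/4, d(H,LX)=17/2, d(LX,Y)=10
iteration 3: select AR,Y (d=19/2, Q=-153/4); attach at lengths (77/16, 75/16); label the merged cluster ARY
  updated: d(ARY,H)=19/4, d(ARY,LX)=39/8
iteration 4: select ARY,H (d=19/4, Q=-145/8); attach at lengths (9/16, 67/16); label the merged cluster AHRY
  updated: d(AHRY,LX)=69/16
iteration 5: select AHRY,LX (d=69/16); attach at lengths (69/32, 69/32); label the merged cluster AHLRXY
final tree: ((((A:19/4,R:-3/4):77/16,Y:75/16):9/16,H:67/16):69/32,(L:15/4,X:17/4):69/32)
total length: 489/16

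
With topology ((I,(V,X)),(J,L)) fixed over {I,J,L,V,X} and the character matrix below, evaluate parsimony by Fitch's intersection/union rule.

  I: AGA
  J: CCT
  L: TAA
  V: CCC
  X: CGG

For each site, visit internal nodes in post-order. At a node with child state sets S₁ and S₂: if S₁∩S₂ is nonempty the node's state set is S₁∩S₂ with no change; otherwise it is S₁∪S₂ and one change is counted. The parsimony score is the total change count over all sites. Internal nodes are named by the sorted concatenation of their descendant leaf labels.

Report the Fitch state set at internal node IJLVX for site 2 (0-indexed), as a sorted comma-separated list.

VX@0: {C} ∩ {C} = {C} (intersection, +0)
IVX@0: {A} ∪ {C} = {A,C} (union, +1)
JL@0: {C} ∪ {T} = {C,T} (union, +1)
IJLVX@0: {A,C} ∩ {C,T} = {C} (intersection, +0)
VX@1: {C} ∪ {G} = {C,G} (union, +1)
IVX@1: {G} ∩ {C,G} = {G} (intersection, +0)
JL@1: {C} ∪ {A} = {A,C} (union, +1)
IJLVX@1: {G} ∪ {A,C} = {A,C,G} (union, +1)
VX@2: {C} ∪ {G} = {C,G} (union, +1)
IVX@2: {A} ∪ {C,G} = {A,C,G} (union, +1)
JL@2: {T} ∪ {A} = {A,T} (union, +1)
IJLVX@2: {A,C,G} ∩ {A,T} = {A} (intersection, +0)
per-site changes: [2, 3, 3]; total = 8

A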